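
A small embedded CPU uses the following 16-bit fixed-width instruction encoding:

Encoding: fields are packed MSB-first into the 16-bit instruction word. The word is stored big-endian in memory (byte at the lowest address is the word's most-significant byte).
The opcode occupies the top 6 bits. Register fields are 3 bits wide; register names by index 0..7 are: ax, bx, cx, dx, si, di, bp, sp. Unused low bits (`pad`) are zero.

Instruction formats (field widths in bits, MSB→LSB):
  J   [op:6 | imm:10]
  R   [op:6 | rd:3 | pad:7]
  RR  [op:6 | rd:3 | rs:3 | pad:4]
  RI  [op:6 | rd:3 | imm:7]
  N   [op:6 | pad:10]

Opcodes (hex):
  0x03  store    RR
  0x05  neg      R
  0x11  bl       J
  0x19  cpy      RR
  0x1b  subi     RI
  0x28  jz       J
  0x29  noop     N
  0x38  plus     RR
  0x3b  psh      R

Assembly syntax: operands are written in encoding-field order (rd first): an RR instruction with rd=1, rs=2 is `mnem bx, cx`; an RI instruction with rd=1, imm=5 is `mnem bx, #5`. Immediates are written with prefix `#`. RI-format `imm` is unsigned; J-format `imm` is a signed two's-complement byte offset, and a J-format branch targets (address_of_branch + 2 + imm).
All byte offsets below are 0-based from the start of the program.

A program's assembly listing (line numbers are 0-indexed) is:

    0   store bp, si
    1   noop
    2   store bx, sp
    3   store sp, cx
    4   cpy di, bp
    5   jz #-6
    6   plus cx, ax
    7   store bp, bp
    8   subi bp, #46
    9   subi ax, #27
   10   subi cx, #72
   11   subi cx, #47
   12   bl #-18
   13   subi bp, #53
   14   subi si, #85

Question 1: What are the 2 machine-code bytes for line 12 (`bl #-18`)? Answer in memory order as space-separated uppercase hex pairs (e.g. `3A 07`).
line 12 (bl): pack op=0x11:6|imm=-18:10 = 0x47ee; big→ 47 ee

47 EE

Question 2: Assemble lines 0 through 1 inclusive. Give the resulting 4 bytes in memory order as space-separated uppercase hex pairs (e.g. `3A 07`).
0. store fields op=0x3:6|rd=6:3|rs=4:3|pad=0:4 → word 0f40h → 0f 40
1. noop fields op=0x29:6|pad=0:10 → word a400h → a4 00

0F 40 A4 00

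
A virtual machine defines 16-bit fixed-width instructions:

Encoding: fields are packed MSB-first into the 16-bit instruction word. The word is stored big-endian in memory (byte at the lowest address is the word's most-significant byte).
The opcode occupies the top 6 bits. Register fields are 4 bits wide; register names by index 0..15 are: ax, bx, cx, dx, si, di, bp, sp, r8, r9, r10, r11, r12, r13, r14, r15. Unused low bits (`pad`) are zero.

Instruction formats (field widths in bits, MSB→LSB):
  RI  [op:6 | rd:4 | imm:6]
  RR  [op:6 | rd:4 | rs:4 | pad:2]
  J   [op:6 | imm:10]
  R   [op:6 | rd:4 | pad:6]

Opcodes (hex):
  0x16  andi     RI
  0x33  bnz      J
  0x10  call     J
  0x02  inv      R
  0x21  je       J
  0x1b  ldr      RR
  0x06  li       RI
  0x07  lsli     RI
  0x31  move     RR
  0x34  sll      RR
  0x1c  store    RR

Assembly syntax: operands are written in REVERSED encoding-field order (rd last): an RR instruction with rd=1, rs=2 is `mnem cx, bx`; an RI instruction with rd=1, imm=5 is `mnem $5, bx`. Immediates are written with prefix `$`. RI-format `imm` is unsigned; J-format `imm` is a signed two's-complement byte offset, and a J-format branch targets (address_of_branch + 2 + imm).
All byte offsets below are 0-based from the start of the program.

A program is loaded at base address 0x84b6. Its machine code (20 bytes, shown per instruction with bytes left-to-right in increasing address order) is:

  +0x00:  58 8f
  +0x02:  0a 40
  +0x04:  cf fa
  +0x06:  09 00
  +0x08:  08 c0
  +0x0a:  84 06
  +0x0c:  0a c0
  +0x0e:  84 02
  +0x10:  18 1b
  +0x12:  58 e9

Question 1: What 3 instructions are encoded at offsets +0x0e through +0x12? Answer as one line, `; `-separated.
+0x0e: 84 02 ⇒ word 0x8402 (big)
  opcode bits[15:10]=0x21: je/J
  imm: (w>>0)&0x3ff=0x2 → $2
+0x10: 18 1b ⇒ word 0x181b (big)
  opcode bits[15:10]=0x6: li/RI
  rd: (w>>6)&0xf=0x0 → ax
  imm: (w>>0)&0x3f=0x1b → $27
+0x12: 58 e9 ⇒ word 0x58e9 (big)
  opcode bits[15:10]=0x16: andi/RI
  rd: (w>>6)&0xf=0x3 → dx
  imm: (w>>0)&0x3f=0x29 → $41

je $2; li $27, ax; andi $41, dx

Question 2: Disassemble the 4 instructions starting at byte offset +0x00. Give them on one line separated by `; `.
andi $15, cx; inv r9; bnz $-6; inv si

@+00  big-endian(58 8f) = 0x588f
  top 6b → 0x16 → andi [RI]
  [9:6] rd=2 = cx
  [5:0] imm=15 = $15
@+02  big-endian(0a 40) = 0x0a40
  top 6b → 0x2 → inv [R]
  [9:6] rd=9 = r9
@+04  big-endian(cf fa) = 0xcffa
  top 6b → 0x33 → bnz [J]
  [9:0] imm=1018 (s10→-6) = $-6
@+06  big-endian(09 00) = 0x0900
  top 6b → 0x2 → inv [R]
  [9:6] rd=4 = si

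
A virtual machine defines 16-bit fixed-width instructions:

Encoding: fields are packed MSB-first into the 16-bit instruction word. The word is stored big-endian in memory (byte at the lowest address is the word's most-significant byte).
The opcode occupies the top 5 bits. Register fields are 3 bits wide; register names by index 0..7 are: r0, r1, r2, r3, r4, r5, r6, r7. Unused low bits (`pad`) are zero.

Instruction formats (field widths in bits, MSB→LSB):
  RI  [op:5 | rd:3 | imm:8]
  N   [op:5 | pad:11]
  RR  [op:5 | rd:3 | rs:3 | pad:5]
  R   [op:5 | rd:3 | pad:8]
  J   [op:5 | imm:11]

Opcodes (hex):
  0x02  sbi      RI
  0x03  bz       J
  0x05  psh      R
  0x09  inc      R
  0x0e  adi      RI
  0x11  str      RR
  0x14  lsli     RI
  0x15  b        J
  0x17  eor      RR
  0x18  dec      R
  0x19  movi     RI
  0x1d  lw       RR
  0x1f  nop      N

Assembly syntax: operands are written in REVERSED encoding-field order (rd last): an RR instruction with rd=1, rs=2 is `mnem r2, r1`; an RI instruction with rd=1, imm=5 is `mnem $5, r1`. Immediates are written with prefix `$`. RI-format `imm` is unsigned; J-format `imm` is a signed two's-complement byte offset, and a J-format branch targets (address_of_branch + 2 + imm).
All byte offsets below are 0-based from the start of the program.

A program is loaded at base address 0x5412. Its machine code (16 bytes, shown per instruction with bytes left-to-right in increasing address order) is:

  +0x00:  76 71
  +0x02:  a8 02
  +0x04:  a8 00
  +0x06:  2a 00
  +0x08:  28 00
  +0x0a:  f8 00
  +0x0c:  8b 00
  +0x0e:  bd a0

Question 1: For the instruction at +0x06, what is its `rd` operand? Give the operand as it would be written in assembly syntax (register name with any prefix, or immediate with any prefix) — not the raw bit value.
r2

[06] 2a 00 → 0x2a00
  op=0x2a00>>11=0x5 ⇒ psh (R)
  rd@[10:8]=0x2 ⇒ r2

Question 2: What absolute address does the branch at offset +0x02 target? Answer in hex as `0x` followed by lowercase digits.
@+02  big-endian(a8 02) = 0xa802
  opcode bits[15:11]=0x15: b/J
  [10:0] imm=2 = $2
  target = base 0x5412 + off 0x02 + 2 + imm 2 = 0x5418

0x5418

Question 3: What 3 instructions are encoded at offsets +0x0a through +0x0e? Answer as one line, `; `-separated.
[0a] f8 00 → 0xf800
  opcode bits[15:11]=0x1f: nop/N
[0c] 8b 00 → 0x8b00
  opcode bits[15:11]=0x11: str/RR
  rd@[10:8]=0x3 ⇒ r3
  rs@[7:5]=0x0 ⇒ r0
[0e] bd a0 → 0xbda0
  opcode bits[15:11]=0x17: eor/RR
  rd@[10:8]=0x5 ⇒ r5
  rs@[7:5]=0x5 ⇒ r5

nop; str r0, r3; eor r5, r5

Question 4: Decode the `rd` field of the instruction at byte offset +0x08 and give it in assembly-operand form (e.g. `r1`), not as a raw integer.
@+08  big-endian(28 00) = 0x2800
  opcode bits[15:11]=0x5: psh/R
  [10:8] rd=0 = r0

r0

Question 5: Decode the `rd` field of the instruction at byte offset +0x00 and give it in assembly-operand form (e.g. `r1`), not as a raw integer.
@+00  big-endian(76 71) = 0x7671
  opcode bits[15:11]=0xe: adi/RI
  [10:8] rd=6 = r6
  [7:0] imm=113 = $113

r6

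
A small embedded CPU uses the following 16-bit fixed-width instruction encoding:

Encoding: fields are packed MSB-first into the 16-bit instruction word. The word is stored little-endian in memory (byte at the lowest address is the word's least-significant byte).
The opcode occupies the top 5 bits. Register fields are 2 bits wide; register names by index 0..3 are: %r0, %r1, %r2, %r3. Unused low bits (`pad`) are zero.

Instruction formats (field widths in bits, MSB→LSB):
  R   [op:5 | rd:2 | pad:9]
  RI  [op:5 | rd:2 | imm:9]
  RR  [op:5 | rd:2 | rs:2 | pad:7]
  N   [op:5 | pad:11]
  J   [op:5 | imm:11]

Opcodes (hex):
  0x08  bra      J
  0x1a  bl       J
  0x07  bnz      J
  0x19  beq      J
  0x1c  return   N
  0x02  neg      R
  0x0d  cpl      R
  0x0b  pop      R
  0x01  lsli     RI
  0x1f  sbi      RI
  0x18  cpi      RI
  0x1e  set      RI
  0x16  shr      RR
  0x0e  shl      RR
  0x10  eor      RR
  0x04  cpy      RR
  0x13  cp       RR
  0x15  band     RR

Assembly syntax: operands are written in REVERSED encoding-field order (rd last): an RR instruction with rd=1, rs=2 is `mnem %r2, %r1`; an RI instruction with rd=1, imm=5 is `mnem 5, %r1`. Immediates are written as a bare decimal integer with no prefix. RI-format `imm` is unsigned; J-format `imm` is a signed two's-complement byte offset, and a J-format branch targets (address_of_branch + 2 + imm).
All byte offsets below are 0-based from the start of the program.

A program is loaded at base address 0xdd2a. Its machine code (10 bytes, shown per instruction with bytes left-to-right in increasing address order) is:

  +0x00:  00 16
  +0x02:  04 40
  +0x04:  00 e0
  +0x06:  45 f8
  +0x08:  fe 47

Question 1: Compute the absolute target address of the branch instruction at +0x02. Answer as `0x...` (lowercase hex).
@+02  little-endian(04 40) = 0x4004
  opcode bits[15:11]=0x8: bra/J
  imm: (w>>0)&0x7ff=0x4 → 4
  target = base 0xdd2a + off 0x02 + 2 + imm 4 = 0xdd32

0xdd32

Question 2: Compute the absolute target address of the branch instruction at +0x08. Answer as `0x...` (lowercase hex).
0xdd32

[08] fe 47 → 0x47fe
  top 5b → 0x8 → bra [J]
  imm@[10:0]=0x7fe (s11→-2) ⇒ -2
  target = base 0xdd2a + off 0x08 + 2 + imm -2 = 0xdd32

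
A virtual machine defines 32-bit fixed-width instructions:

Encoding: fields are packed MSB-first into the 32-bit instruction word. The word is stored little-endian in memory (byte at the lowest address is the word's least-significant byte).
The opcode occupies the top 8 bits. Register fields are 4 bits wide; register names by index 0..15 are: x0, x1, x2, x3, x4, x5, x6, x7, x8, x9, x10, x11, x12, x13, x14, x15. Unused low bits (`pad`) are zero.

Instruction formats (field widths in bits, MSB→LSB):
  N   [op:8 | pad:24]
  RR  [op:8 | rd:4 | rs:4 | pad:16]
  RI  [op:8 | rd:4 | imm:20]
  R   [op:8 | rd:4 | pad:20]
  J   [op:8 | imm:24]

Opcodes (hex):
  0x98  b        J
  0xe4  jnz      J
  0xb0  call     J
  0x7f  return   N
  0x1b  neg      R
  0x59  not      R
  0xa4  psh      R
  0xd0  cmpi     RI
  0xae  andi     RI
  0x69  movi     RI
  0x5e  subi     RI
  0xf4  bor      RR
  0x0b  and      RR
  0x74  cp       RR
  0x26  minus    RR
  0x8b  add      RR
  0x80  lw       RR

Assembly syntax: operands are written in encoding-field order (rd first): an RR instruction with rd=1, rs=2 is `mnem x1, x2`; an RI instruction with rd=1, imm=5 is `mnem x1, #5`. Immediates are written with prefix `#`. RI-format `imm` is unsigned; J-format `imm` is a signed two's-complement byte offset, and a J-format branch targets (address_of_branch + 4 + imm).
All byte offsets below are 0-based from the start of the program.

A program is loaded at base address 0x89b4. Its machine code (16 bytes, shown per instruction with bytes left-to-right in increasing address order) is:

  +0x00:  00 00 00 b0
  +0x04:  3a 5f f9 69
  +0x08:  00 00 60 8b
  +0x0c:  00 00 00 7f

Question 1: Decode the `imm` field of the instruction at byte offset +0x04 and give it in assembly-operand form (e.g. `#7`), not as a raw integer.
+0x04: 3a 5f f9 69 ⇒ word 0x69f95f3a (little)
  op=0x69f95f3a>>24=0x69 ⇒ movi (RI)
  [23:20] rd=15 = x15
  [19:0] imm=614202 = #614202

#614202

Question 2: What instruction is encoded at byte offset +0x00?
call #0

@+00  little-endian(00 00 00 b0) = 0xb0000000
  opcode bits[31:24]=0xb0: call/J
  imm@[23:0]=0x0 ⇒ #0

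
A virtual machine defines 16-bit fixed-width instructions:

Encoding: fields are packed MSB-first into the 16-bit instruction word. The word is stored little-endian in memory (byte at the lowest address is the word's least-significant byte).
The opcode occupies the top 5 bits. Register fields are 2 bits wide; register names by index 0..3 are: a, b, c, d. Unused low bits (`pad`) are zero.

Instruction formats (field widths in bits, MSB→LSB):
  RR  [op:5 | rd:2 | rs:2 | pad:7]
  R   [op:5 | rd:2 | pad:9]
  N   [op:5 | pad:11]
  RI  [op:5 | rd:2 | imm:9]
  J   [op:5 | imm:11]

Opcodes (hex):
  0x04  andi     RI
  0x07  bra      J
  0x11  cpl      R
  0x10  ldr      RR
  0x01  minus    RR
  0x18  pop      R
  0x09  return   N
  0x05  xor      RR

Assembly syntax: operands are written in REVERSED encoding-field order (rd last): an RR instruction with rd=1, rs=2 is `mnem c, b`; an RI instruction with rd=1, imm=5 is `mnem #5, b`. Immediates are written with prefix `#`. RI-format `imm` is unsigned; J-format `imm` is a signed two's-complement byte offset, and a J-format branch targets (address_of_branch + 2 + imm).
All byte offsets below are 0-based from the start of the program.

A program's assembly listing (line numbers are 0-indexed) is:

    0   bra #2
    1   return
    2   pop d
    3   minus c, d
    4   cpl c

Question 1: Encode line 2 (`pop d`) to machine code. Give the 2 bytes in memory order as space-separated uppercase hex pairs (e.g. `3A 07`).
L2: pop op=0x18:5|rd=3:2|pad=0:9 ⇒ 0xc600 ⇒ little 00 c6

00 C6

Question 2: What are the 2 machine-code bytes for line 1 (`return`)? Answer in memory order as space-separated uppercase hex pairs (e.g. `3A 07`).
00 48

line 1 (return): pack op=0x9:5|pad=0:11 = 0x4800; little→ 00 48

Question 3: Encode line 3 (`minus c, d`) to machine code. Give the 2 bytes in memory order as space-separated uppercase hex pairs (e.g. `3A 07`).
00 0F

L3: minus op=0x1:5|rd=3:2|rs=2:2|pad=0:7 ⇒ 0x0f00 ⇒ little 00 0f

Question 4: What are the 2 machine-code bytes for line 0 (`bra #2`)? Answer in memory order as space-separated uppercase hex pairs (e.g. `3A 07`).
L0: bra op=0x7:5|imm=2:11 ⇒ 0x3802 ⇒ little 02 38

02 38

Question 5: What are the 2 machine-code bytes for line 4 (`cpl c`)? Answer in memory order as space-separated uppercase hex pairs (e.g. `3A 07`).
line 4 (cpl): pack op=0x11:5|rd=2:2|pad=0:9 = 0x8c00; little→ 00 8c

00 8C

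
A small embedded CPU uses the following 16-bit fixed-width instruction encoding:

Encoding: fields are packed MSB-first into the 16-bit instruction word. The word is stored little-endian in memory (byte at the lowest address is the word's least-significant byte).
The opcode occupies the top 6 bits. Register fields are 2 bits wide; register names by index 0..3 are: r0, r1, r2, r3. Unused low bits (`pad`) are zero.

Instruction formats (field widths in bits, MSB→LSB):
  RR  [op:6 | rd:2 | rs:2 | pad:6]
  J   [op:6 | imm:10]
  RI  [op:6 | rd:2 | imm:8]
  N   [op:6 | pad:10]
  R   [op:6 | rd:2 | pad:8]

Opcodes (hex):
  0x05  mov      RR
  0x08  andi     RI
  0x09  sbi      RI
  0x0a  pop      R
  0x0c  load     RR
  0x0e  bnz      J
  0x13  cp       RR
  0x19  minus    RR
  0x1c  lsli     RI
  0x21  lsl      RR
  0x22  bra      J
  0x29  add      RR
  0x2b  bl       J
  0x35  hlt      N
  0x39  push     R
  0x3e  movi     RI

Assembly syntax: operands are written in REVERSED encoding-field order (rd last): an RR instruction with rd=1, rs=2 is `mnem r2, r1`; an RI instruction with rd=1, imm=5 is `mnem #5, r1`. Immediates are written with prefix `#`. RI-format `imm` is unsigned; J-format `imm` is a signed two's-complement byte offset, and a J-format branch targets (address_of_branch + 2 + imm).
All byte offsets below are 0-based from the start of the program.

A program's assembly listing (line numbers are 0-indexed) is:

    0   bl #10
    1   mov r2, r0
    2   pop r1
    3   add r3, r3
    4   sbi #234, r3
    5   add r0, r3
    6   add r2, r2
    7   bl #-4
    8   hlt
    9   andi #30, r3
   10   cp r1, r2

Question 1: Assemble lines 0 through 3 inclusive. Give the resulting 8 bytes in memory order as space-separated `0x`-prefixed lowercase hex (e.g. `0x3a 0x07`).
0. bl fields op=0x2b:6|imm=10:10 → word ac0ah → 0a ac
1. mov fields op=0x5:6|rd=0:2|rs=2:2|pad=0:6 → word 1480h → 80 14
2. pop fields op=0xa:6|rd=1:2|pad=0:8 → word 2900h → 00 29
3. add fields op=0x29:6|rd=3:2|rs=3:2|pad=0:6 → word a7c0h → c0 a7

0x0a 0xac 0x80 0x14 0x00 0x29 0xc0 0xa7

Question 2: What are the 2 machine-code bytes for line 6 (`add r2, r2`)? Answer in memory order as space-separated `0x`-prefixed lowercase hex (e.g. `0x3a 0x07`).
0x80 0xa6

line 6 (add): pack op=0x29:6|rd=2:2|rs=2:2|pad=0:6 = 0xa680; little→ 80 a6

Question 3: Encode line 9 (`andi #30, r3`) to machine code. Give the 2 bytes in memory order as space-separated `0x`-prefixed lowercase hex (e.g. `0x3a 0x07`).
0x1e 0x23

L9: andi op=0x8:6|rd=3:2|imm=30:8 ⇒ 0x231e ⇒ little 1e 23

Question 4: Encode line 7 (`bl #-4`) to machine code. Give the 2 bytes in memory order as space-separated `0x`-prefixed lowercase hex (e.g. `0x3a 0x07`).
line 7 (bl): pack op=0x2b:6|imm=-4:10 = 0xaffc; little→ fc af

0xfc 0xaf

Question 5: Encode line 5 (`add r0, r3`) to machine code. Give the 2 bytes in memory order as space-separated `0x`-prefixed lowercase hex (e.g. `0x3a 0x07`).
0x00 0xa7

5. add fields op=0x29:6|rd=3:2|rs=0:2|pad=0:6 → word a700h → 00 a7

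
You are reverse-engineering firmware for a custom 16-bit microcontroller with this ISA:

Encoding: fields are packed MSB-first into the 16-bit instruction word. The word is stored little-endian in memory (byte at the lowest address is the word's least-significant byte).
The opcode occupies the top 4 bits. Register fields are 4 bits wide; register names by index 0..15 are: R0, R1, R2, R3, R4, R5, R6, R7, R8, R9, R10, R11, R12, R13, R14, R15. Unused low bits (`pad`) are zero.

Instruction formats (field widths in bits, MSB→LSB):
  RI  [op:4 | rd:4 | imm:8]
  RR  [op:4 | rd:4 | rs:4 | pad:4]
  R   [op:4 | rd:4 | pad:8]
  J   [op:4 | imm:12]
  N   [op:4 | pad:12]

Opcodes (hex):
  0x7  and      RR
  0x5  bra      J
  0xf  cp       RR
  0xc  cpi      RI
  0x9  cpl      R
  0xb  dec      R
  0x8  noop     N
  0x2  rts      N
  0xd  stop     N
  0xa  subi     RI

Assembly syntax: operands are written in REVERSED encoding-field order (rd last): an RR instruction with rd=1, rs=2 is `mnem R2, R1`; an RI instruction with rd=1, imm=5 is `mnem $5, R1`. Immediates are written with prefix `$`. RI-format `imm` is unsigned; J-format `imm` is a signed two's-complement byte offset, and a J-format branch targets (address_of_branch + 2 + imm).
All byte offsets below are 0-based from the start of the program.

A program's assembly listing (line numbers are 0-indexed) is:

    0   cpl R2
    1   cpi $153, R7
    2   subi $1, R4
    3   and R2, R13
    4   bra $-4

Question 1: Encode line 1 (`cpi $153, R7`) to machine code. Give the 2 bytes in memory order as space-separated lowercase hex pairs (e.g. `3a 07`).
1. cpi fields op=0xc:4|rd=7:4|imm=153:8 → word c799h → 99 c7

99 c7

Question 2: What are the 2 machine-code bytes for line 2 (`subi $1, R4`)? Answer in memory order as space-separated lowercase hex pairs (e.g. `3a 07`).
01 a4

line 2 (subi): pack op=0xa:4|rd=4:4|imm=1:8 = 0xa401; little→ 01 a4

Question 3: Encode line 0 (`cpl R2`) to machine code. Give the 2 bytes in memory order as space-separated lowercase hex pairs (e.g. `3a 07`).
0. cpl fields op=0x9:4|rd=2:4|pad=0:8 → word 9200h → 00 92

00 92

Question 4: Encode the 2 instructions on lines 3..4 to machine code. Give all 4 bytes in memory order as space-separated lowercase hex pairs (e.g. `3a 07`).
20 7d fc 5f

L3: and op=0x7:4|rd=13:4|rs=2:4|pad=0:4 ⇒ 0x7d20 ⇒ little 20 7d
L4: bra op=0x5:4|imm=-4:12 ⇒ 0x5ffc ⇒ little fc 5f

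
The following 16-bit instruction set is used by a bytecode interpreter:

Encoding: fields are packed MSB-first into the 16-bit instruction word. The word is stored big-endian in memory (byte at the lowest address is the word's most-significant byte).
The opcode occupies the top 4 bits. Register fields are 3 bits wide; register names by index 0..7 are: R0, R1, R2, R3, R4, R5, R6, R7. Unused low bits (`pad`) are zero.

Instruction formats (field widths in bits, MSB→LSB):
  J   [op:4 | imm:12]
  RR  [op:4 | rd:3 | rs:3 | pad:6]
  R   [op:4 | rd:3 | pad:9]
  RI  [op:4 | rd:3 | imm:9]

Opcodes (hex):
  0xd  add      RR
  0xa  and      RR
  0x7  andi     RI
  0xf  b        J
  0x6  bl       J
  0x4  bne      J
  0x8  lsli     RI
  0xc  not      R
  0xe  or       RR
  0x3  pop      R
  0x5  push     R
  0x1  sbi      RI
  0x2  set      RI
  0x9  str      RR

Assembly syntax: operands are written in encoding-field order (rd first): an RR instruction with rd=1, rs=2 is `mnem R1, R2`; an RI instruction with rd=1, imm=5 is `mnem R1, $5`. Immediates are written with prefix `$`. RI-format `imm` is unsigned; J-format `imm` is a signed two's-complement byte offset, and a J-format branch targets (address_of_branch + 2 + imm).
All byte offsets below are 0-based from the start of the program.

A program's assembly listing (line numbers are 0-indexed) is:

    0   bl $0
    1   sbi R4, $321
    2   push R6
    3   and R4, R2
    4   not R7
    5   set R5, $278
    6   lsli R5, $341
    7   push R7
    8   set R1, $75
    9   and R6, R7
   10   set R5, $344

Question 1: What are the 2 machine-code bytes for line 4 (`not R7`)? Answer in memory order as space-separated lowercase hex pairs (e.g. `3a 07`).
ce 00

L4: not op=0xc:4|rd=7:3|pad=0:9 ⇒ 0xce00 ⇒ big ce 00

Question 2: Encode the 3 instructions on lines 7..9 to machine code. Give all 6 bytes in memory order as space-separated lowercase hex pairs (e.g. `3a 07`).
5e 00 22 4b ad c0

line 7 (push): pack op=0x5:4|rd=7:3|pad=0:9 = 0x5e00; big→ 5e 00
line 8 (set): pack op=0x2:4|rd=1:3|imm=75:9 = 0x224b; big→ 22 4b
line 9 (and): pack op=0xa:4|rd=6:3|rs=7:3|pad=0:6 = 0xadc0; big→ ad c0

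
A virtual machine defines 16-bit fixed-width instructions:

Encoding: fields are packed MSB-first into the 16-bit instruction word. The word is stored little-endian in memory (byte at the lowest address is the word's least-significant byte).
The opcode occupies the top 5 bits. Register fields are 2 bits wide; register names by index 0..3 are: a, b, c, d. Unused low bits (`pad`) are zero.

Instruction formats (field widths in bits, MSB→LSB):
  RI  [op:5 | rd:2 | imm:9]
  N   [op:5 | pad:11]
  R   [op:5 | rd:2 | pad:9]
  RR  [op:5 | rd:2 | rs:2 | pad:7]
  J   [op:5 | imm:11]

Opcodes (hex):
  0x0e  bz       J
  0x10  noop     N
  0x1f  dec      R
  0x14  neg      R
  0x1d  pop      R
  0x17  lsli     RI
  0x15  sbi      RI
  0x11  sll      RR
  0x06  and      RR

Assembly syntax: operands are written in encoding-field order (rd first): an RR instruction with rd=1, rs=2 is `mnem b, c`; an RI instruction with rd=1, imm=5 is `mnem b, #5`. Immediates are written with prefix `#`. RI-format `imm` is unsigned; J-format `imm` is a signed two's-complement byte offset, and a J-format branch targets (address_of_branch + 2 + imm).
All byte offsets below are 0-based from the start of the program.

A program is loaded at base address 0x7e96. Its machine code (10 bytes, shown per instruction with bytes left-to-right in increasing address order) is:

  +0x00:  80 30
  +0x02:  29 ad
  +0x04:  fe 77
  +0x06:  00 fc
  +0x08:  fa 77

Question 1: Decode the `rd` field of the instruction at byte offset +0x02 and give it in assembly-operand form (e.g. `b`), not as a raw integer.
+0x02: 29 ad ⇒ word 0xad29 (little)
  opcode bits[15:11]=0x15: sbi/RI
  rd@[10:9]=0x2 ⇒ c
  imm@[8:0]=0x129 ⇒ #297

c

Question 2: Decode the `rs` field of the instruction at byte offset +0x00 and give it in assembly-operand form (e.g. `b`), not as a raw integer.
b

+0x00: 80 30 ⇒ word 0x3080 (little)
  opcode bits[15:11]=0x6: and/RR
  [10:9] rd=0 = a
  [8:7] rs=1 = b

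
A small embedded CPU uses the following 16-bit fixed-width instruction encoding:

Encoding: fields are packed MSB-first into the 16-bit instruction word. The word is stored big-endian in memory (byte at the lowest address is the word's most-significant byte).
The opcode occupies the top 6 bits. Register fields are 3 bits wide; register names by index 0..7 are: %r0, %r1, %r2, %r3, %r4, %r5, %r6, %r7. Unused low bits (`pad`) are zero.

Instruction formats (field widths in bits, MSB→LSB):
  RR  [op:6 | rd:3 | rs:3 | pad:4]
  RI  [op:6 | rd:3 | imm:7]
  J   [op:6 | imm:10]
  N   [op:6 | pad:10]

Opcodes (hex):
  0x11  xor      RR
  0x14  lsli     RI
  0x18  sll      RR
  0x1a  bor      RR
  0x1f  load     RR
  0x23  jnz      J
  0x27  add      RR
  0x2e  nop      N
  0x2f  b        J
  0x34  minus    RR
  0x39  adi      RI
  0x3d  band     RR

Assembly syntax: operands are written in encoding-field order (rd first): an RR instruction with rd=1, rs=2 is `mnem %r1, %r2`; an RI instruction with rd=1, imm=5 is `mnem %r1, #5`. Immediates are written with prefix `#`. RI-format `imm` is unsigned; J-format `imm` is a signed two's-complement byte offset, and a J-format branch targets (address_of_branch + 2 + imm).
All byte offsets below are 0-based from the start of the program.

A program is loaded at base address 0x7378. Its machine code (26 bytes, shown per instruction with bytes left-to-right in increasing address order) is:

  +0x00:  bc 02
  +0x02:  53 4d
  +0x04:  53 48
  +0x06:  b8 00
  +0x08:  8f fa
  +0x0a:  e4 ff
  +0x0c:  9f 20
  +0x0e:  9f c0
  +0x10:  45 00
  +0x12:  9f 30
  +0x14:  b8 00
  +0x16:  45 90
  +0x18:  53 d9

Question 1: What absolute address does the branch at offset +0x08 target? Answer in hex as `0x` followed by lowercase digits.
+0x08: 8f fa ⇒ word 0x8ffa (big)
  opcode bits[15:10]=0x23: jnz/J
  imm: (w>>0)&0x3ff=0x3fa (s10→-6) → #-6
  target = base 0x7378 + off 0x08 + 2 + imm -6 = 0x737c

0x737c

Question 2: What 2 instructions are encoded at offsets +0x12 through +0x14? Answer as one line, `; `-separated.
add %r6, %r3; nop

@+12  big-endian(9f 30) = 0x9f30
  top 6b → 0x27 → add [RR]
  rd@[9:7]=0x6 ⇒ %r6
  rs@[6:4]=0x3 ⇒ %r3
@+14  big-endian(b8 00) = 0xb800
  top 6b → 0x2e → nop [N]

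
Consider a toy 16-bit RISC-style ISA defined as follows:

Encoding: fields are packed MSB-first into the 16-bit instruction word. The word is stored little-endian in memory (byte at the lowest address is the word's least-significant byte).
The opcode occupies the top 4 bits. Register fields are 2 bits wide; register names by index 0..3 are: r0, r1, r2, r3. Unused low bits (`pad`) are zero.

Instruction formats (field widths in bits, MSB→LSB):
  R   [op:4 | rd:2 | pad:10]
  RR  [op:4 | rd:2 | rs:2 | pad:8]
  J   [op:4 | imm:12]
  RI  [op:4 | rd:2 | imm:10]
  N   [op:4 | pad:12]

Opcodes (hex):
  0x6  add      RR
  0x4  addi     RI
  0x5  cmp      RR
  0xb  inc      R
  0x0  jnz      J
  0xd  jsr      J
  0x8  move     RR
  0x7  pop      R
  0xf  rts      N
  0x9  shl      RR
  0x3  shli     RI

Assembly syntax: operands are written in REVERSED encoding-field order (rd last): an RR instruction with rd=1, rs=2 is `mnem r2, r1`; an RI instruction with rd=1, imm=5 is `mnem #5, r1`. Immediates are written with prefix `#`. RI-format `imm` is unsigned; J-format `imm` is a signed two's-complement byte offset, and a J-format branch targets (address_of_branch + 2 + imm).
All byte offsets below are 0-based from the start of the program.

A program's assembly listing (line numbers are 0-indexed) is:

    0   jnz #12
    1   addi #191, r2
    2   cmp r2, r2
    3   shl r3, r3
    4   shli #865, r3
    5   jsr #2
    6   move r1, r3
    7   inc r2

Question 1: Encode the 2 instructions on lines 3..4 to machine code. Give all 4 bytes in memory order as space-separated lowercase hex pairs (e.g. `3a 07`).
3. shl fields op=0x9:4|rd=3:2|rs=3:2|pad=0:8 → word 9f00h → 00 9f
4. shli fields op=0x3:4|rd=3:2|imm=865:10 → word 3f61h → 61 3f

00 9f 61 3f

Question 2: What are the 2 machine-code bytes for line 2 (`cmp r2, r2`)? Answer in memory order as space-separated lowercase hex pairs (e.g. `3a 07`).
line 2 (cmp): pack op=0x5:4|rd=2:2|rs=2:2|pad=0:8 = 0x5a00; little→ 00 5a

00 5a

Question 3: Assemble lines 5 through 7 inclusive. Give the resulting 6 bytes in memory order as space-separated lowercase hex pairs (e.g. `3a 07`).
02 d0 00 8d 00 b8

5. jsr fields op=0xd:4|imm=2:12 → word d002h → 02 d0
6. move fields op=0x8:4|rd=3:2|rs=1:2|pad=0:8 → word 8d00h → 00 8d
7. inc fields op=0xb:4|rd=2:2|pad=0:10 → word b800h → 00 b8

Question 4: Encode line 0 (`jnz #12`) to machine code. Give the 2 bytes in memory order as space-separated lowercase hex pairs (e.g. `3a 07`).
0c 00

0. jnz fields op=0x0:4|imm=12:12 → word 000ch → 0c 00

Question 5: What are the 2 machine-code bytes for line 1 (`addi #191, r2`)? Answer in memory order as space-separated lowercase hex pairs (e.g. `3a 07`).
bf 48

line 1 (addi): pack op=0x4:4|rd=2:2|imm=191:10 = 0x48bf; little→ bf 48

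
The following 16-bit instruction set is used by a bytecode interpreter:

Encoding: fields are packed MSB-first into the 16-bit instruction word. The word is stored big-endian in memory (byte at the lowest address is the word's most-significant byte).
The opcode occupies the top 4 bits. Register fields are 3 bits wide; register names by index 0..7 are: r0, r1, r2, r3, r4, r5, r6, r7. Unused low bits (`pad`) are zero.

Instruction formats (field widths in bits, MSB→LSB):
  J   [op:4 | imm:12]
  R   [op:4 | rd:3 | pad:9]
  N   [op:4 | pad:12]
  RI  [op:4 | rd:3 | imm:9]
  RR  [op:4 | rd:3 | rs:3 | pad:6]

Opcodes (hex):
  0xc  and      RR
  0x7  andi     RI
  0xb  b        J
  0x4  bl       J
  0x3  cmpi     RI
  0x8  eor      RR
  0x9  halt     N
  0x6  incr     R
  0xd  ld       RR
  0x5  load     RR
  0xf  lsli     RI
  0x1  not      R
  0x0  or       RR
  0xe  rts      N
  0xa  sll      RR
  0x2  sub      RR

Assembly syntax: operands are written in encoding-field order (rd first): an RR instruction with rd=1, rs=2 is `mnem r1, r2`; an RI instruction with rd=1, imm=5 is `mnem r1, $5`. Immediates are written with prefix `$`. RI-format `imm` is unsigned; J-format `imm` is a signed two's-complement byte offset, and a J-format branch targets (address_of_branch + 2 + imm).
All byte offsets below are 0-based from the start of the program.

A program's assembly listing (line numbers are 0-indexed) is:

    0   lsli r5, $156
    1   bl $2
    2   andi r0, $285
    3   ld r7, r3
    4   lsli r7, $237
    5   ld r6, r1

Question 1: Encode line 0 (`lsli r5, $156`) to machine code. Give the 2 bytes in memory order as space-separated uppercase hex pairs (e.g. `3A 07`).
FA 9C

line 0 (lsli): pack op=0xf:4|rd=5:3|imm=156:9 = 0xfa9c; big→ fa 9c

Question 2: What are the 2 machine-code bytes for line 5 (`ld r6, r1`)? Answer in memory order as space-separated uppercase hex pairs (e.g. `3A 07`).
DC 40

L5: ld op=0xd:4|rd=6:3|rs=1:3|pad=0:6 ⇒ 0xdc40 ⇒ big dc 40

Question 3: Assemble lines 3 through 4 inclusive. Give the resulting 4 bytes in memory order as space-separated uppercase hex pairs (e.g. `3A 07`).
DE C0 FE ED

3. ld fields op=0xd:4|rd=7:3|rs=3:3|pad=0:6 → word dec0h → de c0
4. lsli fields op=0xf:4|rd=7:3|imm=237:9 → word feedh → fe ed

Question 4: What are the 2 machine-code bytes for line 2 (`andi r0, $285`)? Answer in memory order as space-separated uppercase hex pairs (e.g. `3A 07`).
71 1D

L2: andi op=0x7:4|rd=0:3|imm=285:9 ⇒ 0x711d ⇒ big 71 1d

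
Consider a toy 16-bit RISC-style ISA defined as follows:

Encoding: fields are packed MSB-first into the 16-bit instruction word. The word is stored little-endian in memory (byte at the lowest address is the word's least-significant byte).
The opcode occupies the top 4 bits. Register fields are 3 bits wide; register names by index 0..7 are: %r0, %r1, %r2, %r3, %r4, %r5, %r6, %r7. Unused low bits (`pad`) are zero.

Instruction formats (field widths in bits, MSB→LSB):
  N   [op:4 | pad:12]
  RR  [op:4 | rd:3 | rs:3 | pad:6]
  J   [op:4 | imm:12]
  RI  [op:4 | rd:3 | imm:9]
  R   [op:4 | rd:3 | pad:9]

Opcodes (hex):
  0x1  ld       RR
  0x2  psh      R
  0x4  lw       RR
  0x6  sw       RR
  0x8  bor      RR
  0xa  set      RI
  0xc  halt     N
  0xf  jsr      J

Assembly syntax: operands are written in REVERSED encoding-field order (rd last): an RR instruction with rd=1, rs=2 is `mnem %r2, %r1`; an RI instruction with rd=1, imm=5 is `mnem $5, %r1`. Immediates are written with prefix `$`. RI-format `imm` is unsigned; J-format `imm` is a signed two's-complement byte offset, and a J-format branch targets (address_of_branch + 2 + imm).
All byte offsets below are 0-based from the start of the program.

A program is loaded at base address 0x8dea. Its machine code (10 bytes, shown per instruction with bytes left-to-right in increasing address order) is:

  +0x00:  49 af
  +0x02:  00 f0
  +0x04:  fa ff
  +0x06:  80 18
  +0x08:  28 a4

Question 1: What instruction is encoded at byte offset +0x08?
set $40, %r2

[08] 28 a4 → 0xa428
  op=0xa428>>12=0xa ⇒ set (RI)
  [11:9] rd=2 = %r2
  [8:0] imm=40 = $40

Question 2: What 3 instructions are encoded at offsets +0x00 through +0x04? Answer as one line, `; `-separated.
+0x00: 49 af ⇒ word 0xaf49 (little)
  top 4b → 0xa → set [RI]
  rd@[11:9]=0x7 ⇒ %r7
  imm@[8:0]=0x149 ⇒ $329
+0x02: 00 f0 ⇒ word 0xf000 (little)
  top 4b → 0xf → jsr [J]
  imm@[11:0]=0x0 ⇒ $0
+0x04: fa ff ⇒ word 0xfffa (little)
  top 4b → 0xf → jsr [J]
  imm@[11:0]=0xffa (s12→-6) ⇒ $-6

set $329, %r7; jsr $0; jsr $-6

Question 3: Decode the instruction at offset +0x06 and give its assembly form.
ld %r2, %r4

off 0x06: read 80 18 as little → 0x1880
  top 4b → 0x1 → ld [RR]
  rd: (w>>9)&0x7=0x4 → %r4
  rs: (w>>6)&0x7=0x2 → %r2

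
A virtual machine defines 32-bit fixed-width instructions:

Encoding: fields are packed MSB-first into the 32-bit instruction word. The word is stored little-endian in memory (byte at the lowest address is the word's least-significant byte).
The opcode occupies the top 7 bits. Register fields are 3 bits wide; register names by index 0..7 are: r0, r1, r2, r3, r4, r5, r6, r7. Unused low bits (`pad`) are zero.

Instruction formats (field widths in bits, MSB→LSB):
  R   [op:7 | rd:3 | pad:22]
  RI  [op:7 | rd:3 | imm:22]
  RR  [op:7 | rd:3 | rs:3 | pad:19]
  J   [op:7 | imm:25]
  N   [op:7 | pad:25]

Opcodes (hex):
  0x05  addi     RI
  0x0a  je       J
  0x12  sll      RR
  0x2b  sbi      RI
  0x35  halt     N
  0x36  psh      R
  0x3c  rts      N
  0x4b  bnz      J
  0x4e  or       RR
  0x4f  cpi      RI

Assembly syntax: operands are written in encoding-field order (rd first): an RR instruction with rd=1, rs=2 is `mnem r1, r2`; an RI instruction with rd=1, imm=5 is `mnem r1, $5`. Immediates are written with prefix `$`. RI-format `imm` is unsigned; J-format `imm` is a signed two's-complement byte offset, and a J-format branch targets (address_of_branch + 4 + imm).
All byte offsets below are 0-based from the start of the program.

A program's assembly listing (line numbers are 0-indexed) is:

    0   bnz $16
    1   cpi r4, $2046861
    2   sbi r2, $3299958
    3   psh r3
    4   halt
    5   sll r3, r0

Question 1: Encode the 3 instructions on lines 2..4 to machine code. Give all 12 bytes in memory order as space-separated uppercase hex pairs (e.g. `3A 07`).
line 2 (sbi): pack op=0x2b:7|rd=2:3|imm=3299958:22 = 0x56b25a76; little→ 76 5a b2 56
line 3 (psh): pack op=0x36:7|rd=3:3|pad=0:22 = 0x6cc00000; little→ 00 00 c0 6c
line 4 (halt): pack op=0x35:7|pad=0:25 = 0x6a000000; little→ 00 00 00 6a

76 5A B2 56 00 00 C0 6C 00 00 00 6A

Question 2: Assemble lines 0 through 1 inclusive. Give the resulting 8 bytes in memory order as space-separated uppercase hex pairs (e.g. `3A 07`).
10 00 00 96 8D 3B 1F 9F

line 0 (bnz): pack op=0x4b:7|imm=16:25 = 0x96000010; little→ 10 00 00 96
line 1 (cpi): pack op=0x4f:7|rd=4:3|imm=2046861:22 = 0x9f1f3b8d; little→ 8d 3b 1f 9f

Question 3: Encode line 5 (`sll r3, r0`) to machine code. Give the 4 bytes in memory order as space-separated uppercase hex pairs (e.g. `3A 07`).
5. sll fields op=0x12:7|rd=3:3|rs=0:3|pad=0:19 → word 24c00000h → 00 00 c0 24

00 00 C0 24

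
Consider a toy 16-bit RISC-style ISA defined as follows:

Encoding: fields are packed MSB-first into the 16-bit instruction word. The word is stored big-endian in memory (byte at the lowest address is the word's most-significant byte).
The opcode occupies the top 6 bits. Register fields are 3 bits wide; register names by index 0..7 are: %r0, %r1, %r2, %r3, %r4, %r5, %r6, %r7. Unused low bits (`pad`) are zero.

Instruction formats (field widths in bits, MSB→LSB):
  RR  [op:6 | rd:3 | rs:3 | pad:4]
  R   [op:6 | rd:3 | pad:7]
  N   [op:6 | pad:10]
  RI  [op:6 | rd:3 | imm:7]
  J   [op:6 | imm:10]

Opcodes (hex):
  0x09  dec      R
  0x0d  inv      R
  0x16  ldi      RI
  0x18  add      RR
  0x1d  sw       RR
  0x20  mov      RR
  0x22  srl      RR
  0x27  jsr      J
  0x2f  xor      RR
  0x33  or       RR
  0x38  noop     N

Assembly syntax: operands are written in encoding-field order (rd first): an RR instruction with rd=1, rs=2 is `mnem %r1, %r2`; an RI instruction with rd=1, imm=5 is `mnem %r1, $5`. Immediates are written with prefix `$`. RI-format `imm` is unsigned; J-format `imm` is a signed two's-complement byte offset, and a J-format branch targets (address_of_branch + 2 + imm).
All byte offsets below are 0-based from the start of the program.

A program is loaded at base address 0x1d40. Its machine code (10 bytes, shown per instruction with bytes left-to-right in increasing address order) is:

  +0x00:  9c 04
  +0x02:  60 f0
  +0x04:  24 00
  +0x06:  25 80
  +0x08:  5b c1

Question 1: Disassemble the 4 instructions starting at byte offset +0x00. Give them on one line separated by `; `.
+0x00: 9c 04 ⇒ word 0x9c04 (big)
  top 6b → 0x27 → jsr [J]
  imm: (w>>0)&0x3ff=0x4 → $4
+0x02: 60 f0 ⇒ word 0x60f0 (big)
  top 6b → 0x18 → add [RR]
  rd: (w>>7)&0x7=0x1 → %r1
  rs: (w>>4)&0x7=0x7 → %r7
+0x04: 24 00 ⇒ word 0x2400 (big)
  top 6b → 0x9 → dec [R]
  rd: (w>>7)&0x7=0x0 → %r0
+0x06: 25 80 ⇒ word 0x2580 (big)
  top 6b → 0x9 → dec [R]
  rd: (w>>7)&0x7=0x3 → %r3

jsr $4; add %r1, %r7; dec %r0; dec %r3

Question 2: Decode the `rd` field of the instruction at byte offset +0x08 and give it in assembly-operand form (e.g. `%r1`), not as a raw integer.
@+08  big-endian(5b c1) = 0x5bc1
  op=0x5bc1>>10=0x16 ⇒ ldi (RI)
  rd@[9:7]=0x7 ⇒ %r7
  imm@[6:0]=0x41 ⇒ $65

%r7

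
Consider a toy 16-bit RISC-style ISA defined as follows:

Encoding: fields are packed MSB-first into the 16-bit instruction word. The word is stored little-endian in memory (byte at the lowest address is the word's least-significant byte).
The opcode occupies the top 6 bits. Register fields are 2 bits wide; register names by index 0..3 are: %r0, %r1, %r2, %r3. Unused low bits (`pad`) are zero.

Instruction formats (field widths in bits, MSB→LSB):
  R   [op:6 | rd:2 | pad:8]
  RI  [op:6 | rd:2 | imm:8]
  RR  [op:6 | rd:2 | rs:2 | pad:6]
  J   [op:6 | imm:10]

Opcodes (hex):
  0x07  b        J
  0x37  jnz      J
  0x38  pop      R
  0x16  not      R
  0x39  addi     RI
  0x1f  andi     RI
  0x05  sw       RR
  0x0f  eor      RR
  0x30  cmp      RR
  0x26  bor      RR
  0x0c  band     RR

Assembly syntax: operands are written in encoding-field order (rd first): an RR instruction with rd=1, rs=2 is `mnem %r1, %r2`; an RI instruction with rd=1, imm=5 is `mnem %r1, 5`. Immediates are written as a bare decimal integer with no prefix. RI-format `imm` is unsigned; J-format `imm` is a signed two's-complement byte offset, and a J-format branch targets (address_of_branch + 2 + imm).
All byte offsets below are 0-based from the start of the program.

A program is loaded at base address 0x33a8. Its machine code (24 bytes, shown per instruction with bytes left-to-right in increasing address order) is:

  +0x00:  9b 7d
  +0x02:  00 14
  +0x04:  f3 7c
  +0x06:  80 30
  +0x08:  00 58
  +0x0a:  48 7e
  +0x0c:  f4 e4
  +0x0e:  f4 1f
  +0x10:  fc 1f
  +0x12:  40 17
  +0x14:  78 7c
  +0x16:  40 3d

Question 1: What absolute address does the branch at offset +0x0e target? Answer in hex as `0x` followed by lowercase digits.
0x33ac

off 0x0e: read f4 1f as little → 0x1ff4
  opcode bits[15:10]=0x7: b/J
  [9:0] imm=1012 (s10→-12) = -12
  target = base 0x33a8 + off 0x0e + 2 + imm -12 = 0x33ac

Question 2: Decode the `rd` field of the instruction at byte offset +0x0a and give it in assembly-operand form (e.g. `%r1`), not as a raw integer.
@+0a  little-endian(48 7e) = 0x7e48
  top 6b → 0x1f → andi [RI]
  rd@[9:8]=0x2 ⇒ %r2
  imm@[7:0]=0x48 ⇒ 72

%r2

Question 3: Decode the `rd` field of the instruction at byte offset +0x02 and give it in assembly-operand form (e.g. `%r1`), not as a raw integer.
@+02  little-endian(00 14) = 0x1400
  top 6b → 0x5 → sw [RR]
  rd: (w>>8)&0x3=0x0 → %r0
  rs: (w>>6)&0x3=0x0 → %r0

%r0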